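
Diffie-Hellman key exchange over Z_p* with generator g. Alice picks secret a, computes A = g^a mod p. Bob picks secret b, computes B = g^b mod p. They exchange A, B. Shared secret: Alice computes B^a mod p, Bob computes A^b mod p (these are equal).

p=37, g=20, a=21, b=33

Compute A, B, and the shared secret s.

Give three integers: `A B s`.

Answer: 29 14 31

Derivation:
A = 20^21 mod 37  (bits of 21 = 10101)
  bit 0 = 1: r = r^2 * 20 mod 37 = 1^2 * 20 = 1*20 = 20
  bit 1 = 0: r = r^2 mod 37 = 20^2 = 30
  bit 2 = 1: r = r^2 * 20 mod 37 = 30^2 * 20 = 12*20 = 18
  bit 3 = 0: r = r^2 mod 37 = 18^2 = 28
  bit 4 = 1: r = r^2 * 20 mod 37 = 28^2 * 20 = 7*20 = 29
  -> A = 29
B = 20^33 mod 37  (bits of 33 = 100001)
  bit 0 = 1: r = r^2 * 20 mod 37 = 1^2 * 20 = 1*20 = 20
  bit 1 = 0: r = r^2 mod 37 = 20^2 = 30
  bit 2 = 0: r = r^2 mod 37 = 30^2 = 12
  bit 3 = 0: r = r^2 mod 37 = 12^2 = 33
  bit 4 = 0: r = r^2 mod 37 = 33^2 = 16
  bit 5 = 1: r = r^2 * 20 mod 37 = 16^2 * 20 = 34*20 = 14
  -> B = 14
s = B^a = 14^21 mod 37  (bits of 21 = 10101)
  bit 0 = 1: r = r^2 * 14 mod 37 = 1^2 * 14 = 1*14 = 14
  bit 1 = 0: r = r^2 mod 37 = 14^2 = 11
  bit 2 = 1: r = r^2 * 14 mod 37 = 11^2 * 14 = 10*14 = 29
  bit 3 = 0: r = r^2 mod 37 = 29^2 = 27
  bit 4 = 1: r = r^2 * 14 mod 37 = 27^2 * 14 = 26*14 = 31
  -> s = B^a = 31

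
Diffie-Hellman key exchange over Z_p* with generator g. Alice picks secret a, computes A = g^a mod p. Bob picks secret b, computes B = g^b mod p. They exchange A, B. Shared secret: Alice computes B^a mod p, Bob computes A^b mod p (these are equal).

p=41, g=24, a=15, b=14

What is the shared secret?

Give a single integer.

A = 24^15 mod 41  (bits of 15 = 1111)
  bit 0 = 1: r = r^2 * 24 mod 41 = 1^2 * 24 = 1*24 = 24
  bit 1 = 1: r = r^2 * 24 mod 41 = 24^2 * 24 = 2*24 = 7
  bit 2 = 1: r = r^2 * 24 mod 41 = 7^2 * 24 = 8*24 = 28
  bit 3 = 1: r = r^2 * 24 mod 41 = 28^2 * 24 = 5*24 = 38
  -> A = 38
B = 24^14 mod 41  (bits of 14 = 1110)
  bit 0 = 1: r = r^2 * 24 mod 41 = 1^2 * 24 = 1*24 = 24
  bit 1 = 1: r = r^2 * 24 mod 41 = 24^2 * 24 = 2*24 = 7
  bit 2 = 1: r = r^2 * 24 mod 41 = 7^2 * 24 = 8*24 = 28
  bit 3 = 0: r = r^2 mod 41 = 28^2 = 5
  -> B = 5
s = B^a = 5^15 mod 41  (bits of 15 = 1111)
  bit 0 = 1: r = r^2 * 5 mod 41 = 1^2 * 5 = 1*5 = 5
  bit 1 = 1: r = r^2 * 5 mod 41 = 5^2 * 5 = 25*5 = 2
  bit 2 = 1: r = r^2 * 5 mod 41 = 2^2 * 5 = 4*5 = 20
  bit 3 = 1: r = r^2 * 5 mod 41 = 20^2 * 5 = 31*5 = 32
  -> s = B^a = 32

Answer: 32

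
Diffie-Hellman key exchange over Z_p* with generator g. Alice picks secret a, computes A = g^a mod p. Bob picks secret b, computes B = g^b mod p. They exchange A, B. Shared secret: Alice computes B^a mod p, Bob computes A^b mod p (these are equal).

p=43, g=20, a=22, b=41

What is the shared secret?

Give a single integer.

A = 20^22 mod 43  (bits of 22 = 10110)
  bit 0 = 1: r = r^2 * 20 mod 43 = 1^2 * 20 = 1*20 = 20
  bit 1 = 0: r = r^2 mod 43 = 20^2 = 13
  bit 2 = 1: r = r^2 * 20 mod 43 = 13^2 * 20 = 40*20 = 26
  bit 3 = 1: r = r^2 * 20 mod 43 = 26^2 * 20 = 31*20 = 18
  bit 4 = 0: r = r^2 mod 43 = 18^2 = 23
  -> A = 23
B = 20^41 mod 43  (bits of 41 = 101001)
  bit 0 = 1: r = r^2 * 20 mod 43 = 1^2 * 20 = 1*20 = 20
  bit 1 = 0: r = r^2 mod 43 = 20^2 = 13
  bit 2 = 1: r = r^2 * 20 mod 43 = 13^2 * 20 = 40*20 = 26
  bit 3 = 0: r = r^2 mod 43 = 26^2 = 31
  bit 4 = 0: r = r^2 mod 43 = 31^2 = 15
  bit 5 = 1: r = r^2 * 20 mod 43 = 15^2 * 20 = 10*20 = 28
  -> B = 28
s = B^a = 28^22 mod 43  (bits of 22 = 10110)
  bit 0 = 1: r = r^2 * 28 mod 43 = 1^2 * 28 = 1*28 = 28
  bit 1 = 0: r = r^2 mod 43 = 28^2 = 10
  bit 2 = 1: r = r^2 * 28 mod 43 = 10^2 * 28 = 14*28 = 5
  bit 3 = 1: r = r^2 * 28 mod 43 = 5^2 * 28 = 25*28 = 12
  bit 4 = 0: r = r^2 mod 43 = 12^2 = 15
  -> s = B^a = 15

Answer: 15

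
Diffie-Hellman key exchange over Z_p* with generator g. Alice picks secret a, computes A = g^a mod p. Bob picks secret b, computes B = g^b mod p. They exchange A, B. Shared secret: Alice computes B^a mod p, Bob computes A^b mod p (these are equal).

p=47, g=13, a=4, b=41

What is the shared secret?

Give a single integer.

A = 13^4 mod 47  (bits of 4 = 100)
  bit 0 = 1: r = r^2 * 13 mod 47 = 1^2 * 13 = 1*13 = 13
  bit 1 = 0: r = r^2 mod 47 = 13^2 = 28
  bit 2 = 0: r = r^2 mod 47 = 28^2 = 32
  -> A = 32
B = 13^41 mod 47  (bits of 41 = 101001)
  bit 0 = 1: r = r^2 * 13 mod 47 = 1^2 * 13 = 1*13 = 13
  bit 1 = 0: r = r^2 mod 47 = 13^2 = 28
  bit 2 = 1: r = r^2 * 13 mod 47 = 28^2 * 13 = 32*13 = 40
  bit 3 = 0: r = r^2 mod 47 = 40^2 = 2
  bit 4 = 0: r = r^2 mod 47 = 2^2 = 4
  bit 5 = 1: r = r^2 * 13 mod 47 = 4^2 * 13 = 16*13 = 20
  -> B = 20
s = B^a = 20^4 mod 47  (bits of 4 = 100)
  bit 0 = 1: r = r^2 * 20 mod 47 = 1^2 * 20 = 1*20 = 20
  bit 1 = 0: r = r^2 mod 47 = 20^2 = 24
  bit 2 = 0: r = r^2 mod 47 = 24^2 = 12
  -> s = B^a = 12

Answer: 12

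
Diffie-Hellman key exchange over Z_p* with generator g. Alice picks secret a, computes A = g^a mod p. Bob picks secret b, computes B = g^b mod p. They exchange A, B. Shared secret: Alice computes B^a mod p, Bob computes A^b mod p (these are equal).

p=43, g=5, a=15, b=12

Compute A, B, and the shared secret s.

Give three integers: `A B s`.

A = 5^15 mod 43  (bits of 15 = 1111)
  bit 0 = 1: r = r^2 * 5 mod 43 = 1^2 * 5 = 1*5 = 5
  bit 1 = 1: r = r^2 * 5 mod 43 = 5^2 * 5 = 25*5 = 39
  bit 2 = 1: r = r^2 * 5 mod 43 = 39^2 * 5 = 16*5 = 37
  bit 3 = 1: r = r^2 * 5 mod 43 = 37^2 * 5 = 36*5 = 8
  -> A = 8
B = 5^12 mod 43  (bits of 12 = 1100)
  bit 0 = 1: r = r^2 * 5 mod 43 = 1^2 * 5 = 1*5 = 5
  bit 1 = 1: r = r^2 * 5 mod 43 = 5^2 * 5 = 25*5 = 39
  bit 2 = 0: r = r^2 mod 43 = 39^2 = 16
  bit 3 = 0: r = r^2 mod 43 = 16^2 = 41
  -> B = 41
s = B^a = 41^15 mod 43  (bits of 15 = 1111)
  bit 0 = 1: r = r^2 * 41 mod 43 = 1^2 * 41 = 1*41 = 41
  bit 1 = 1: r = r^2 * 41 mod 43 = 41^2 * 41 = 4*41 = 35
  bit 2 = 1: r = r^2 * 41 mod 43 = 35^2 * 41 = 21*41 = 1
  bit 3 = 1: r = r^2 * 41 mod 43 = 1^2 * 41 = 1*41 = 41
  -> s = B^a = 41

Answer: 8 41 41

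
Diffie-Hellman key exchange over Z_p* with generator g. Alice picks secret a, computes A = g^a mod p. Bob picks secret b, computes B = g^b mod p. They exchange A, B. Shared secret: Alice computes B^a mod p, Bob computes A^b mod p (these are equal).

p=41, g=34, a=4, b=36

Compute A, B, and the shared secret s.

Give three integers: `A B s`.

A = 34^4 mod 41  (bits of 4 = 100)
  bit 0 = 1: r = r^2 * 34 mod 41 = 1^2 * 34 = 1*34 = 34
  bit 1 = 0: r = r^2 mod 41 = 34^2 = 8
  bit 2 = 0: r = r^2 mod 41 = 8^2 = 23
  -> A = 23
B = 34^36 mod 41  (bits of 36 = 100100)
  bit 0 = 1: r = r^2 * 34 mod 41 = 1^2 * 34 = 1*34 = 34
  bit 1 = 0: r = r^2 mod 41 = 34^2 = 8
  bit 2 = 0: r = r^2 mod 41 = 8^2 = 23
  bit 3 = 1: r = r^2 * 34 mod 41 = 23^2 * 34 = 37*34 = 28
  bit 4 = 0: r = r^2 mod 41 = 28^2 = 5
  bit 5 = 0: r = r^2 mod 41 = 5^2 = 25
  -> B = 25
s = B^a = 25^4 mod 41  (bits of 4 = 100)
  bit 0 = 1: r = r^2 * 25 mod 41 = 1^2 * 25 = 1*25 = 25
  bit 1 = 0: r = r^2 mod 41 = 25^2 = 10
  bit 2 = 0: r = r^2 mod 41 = 10^2 = 18
  -> s = B^a = 18

Answer: 23 25 18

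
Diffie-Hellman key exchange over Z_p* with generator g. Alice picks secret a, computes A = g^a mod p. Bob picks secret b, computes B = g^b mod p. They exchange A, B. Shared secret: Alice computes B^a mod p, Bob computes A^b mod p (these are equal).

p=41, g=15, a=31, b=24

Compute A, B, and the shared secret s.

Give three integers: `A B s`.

Answer: 12 10 10

Derivation:
A = 15^31 mod 41  (bits of 31 = 11111)
  bit 0 = 1: r = r^2 * 15 mod 41 = 1^2 * 15 = 1*15 = 15
  bit 1 = 1: r = r^2 * 15 mod 41 = 15^2 * 15 = 20*15 = 13
  bit 2 = 1: r = r^2 * 15 mod 41 = 13^2 * 15 = 5*15 = 34
  bit 3 = 1: r = r^2 * 15 mod 41 = 34^2 * 15 = 8*15 = 38
  bit 4 = 1: r = r^2 * 15 mod 41 = 38^2 * 15 = 9*15 = 12
  -> A = 12
B = 15^24 mod 41  (bits of 24 = 11000)
  bit 0 = 1: r = r^2 * 15 mod 41 = 1^2 * 15 = 1*15 = 15
  bit 1 = 1: r = r^2 * 15 mod 41 = 15^2 * 15 = 20*15 = 13
  bit 2 = 0: r = r^2 mod 41 = 13^2 = 5
  bit 3 = 0: r = r^2 mod 41 = 5^2 = 25
  bit 4 = 0: r = r^2 mod 41 = 25^2 = 10
  -> B = 10
s = B^a = 10^31 mod 41  (bits of 31 = 11111)
  bit 0 = 1: r = r^2 * 10 mod 41 = 1^2 * 10 = 1*10 = 10
  bit 1 = 1: r = r^2 * 10 mod 41 = 10^2 * 10 = 18*10 = 16
  bit 2 = 1: r = r^2 * 10 mod 41 = 16^2 * 10 = 10*10 = 18
  bit 3 = 1: r = r^2 * 10 mod 41 = 18^2 * 10 = 37*10 = 1
  bit 4 = 1: r = r^2 * 10 mod 41 = 1^2 * 10 = 1*10 = 10
  -> s = B^a = 10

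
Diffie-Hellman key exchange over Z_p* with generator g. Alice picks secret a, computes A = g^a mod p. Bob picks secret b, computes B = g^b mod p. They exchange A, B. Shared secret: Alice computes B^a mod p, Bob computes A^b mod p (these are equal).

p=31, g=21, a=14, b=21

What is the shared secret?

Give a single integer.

Answer: 16

Derivation:
A = 21^14 mod 31  (bits of 14 = 1110)
  bit 0 = 1: r = r^2 * 21 mod 31 = 1^2 * 21 = 1*21 = 21
  bit 1 = 1: r = r^2 * 21 mod 31 = 21^2 * 21 = 7*21 = 23
  bit 2 = 1: r = r^2 * 21 mod 31 = 23^2 * 21 = 2*21 = 11
  bit 3 = 0: r = r^2 mod 31 = 11^2 = 28
  -> A = 28
B = 21^21 mod 31  (bits of 21 = 10101)
  bit 0 = 1: r = r^2 * 21 mod 31 = 1^2 * 21 = 1*21 = 21
  bit 1 = 0: r = r^2 mod 31 = 21^2 = 7
  bit 2 = 1: r = r^2 * 21 mod 31 = 7^2 * 21 = 18*21 = 6
  bit 3 = 0: r = r^2 mod 31 = 6^2 = 5
  bit 4 = 1: r = r^2 * 21 mod 31 = 5^2 * 21 = 25*21 = 29
  -> B = 29
s = B^a = 29^14 mod 31  (bits of 14 = 1110)
  bit 0 = 1: r = r^2 * 29 mod 31 = 1^2 * 29 = 1*29 = 29
  bit 1 = 1: r = r^2 * 29 mod 31 = 29^2 * 29 = 4*29 = 23
  bit 2 = 1: r = r^2 * 29 mod 31 = 23^2 * 29 = 2*29 = 27
  bit 3 = 0: r = r^2 mod 31 = 27^2 = 16
  -> s = B^a = 16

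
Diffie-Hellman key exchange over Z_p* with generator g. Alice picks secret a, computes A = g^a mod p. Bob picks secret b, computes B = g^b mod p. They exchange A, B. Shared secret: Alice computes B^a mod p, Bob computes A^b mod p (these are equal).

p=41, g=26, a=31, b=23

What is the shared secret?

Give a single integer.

A = 26^31 mod 41  (bits of 31 = 11111)
  bit 0 = 1: r = r^2 * 26 mod 41 = 1^2 * 26 = 1*26 = 26
  bit 1 = 1: r = r^2 * 26 mod 41 = 26^2 * 26 = 20*26 = 28
  bit 2 = 1: r = r^2 * 26 mod 41 = 28^2 * 26 = 5*26 = 7
  bit 3 = 1: r = r^2 * 26 mod 41 = 7^2 * 26 = 8*26 = 3
  bit 4 = 1: r = r^2 * 26 mod 41 = 3^2 * 26 = 9*26 = 29
  -> A = 29
B = 26^23 mod 41  (bits of 23 = 10111)
  bit 0 = 1: r = r^2 * 26 mod 41 = 1^2 * 26 = 1*26 = 26
  bit 1 = 0: r = r^2 mod 41 = 26^2 = 20
  bit 2 = 1: r = r^2 * 26 mod 41 = 20^2 * 26 = 31*26 = 27
  bit 3 = 1: r = r^2 * 26 mod 41 = 27^2 * 26 = 32*26 = 12
  bit 4 = 1: r = r^2 * 26 mod 41 = 12^2 * 26 = 21*26 = 13
  -> B = 13
s = B^a = 13^31 mod 41  (bits of 31 = 11111)
  bit 0 = 1: r = r^2 * 13 mod 41 = 1^2 * 13 = 1*13 = 13
  bit 1 = 1: r = r^2 * 13 mod 41 = 13^2 * 13 = 5*13 = 24
  bit 2 = 1: r = r^2 * 13 mod 41 = 24^2 * 13 = 2*13 = 26
  bit 3 = 1: r = r^2 * 13 mod 41 = 26^2 * 13 = 20*13 = 14
  bit 4 = 1: r = r^2 * 13 mod 41 = 14^2 * 13 = 32*13 = 6
  -> s = B^a = 6

Answer: 6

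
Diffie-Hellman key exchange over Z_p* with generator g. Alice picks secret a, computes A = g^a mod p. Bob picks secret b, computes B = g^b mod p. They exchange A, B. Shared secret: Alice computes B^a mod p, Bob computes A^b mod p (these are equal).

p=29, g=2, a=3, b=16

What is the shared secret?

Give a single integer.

A = 2^3 mod 29  (bits of 3 = 11)
  bit 0 = 1: r = r^2 * 2 mod 29 = 1^2 * 2 = 1*2 = 2
  bit 1 = 1: r = r^2 * 2 mod 29 = 2^2 * 2 = 4*2 = 8
  -> A = 8
B = 2^16 mod 29  (bits of 16 = 10000)
  bit 0 = 1: r = r^2 * 2 mod 29 = 1^2 * 2 = 1*2 = 2
  bit 1 = 0: r = r^2 mod 29 = 2^2 = 4
  bit 2 = 0: r = r^2 mod 29 = 4^2 = 16
  bit 3 = 0: r = r^2 mod 29 = 16^2 = 24
  bit 4 = 0: r = r^2 mod 29 = 24^2 = 25
  -> B = 25
s = B^a = 25^3 mod 29  (bits of 3 = 11)
  bit 0 = 1: r = r^2 * 25 mod 29 = 1^2 * 25 = 1*25 = 25
  bit 1 = 1: r = r^2 * 25 mod 29 = 25^2 * 25 = 16*25 = 23
  -> s = B^a = 23

Answer: 23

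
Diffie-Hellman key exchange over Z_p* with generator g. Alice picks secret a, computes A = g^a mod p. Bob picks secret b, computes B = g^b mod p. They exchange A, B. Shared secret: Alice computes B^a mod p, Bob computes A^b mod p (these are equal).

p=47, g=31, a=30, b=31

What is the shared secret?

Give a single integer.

A = 31^30 mod 47  (bits of 30 = 11110)
  bit 0 = 1: r = r^2 * 31 mod 47 = 1^2 * 31 = 1*31 = 31
  bit 1 = 1: r = r^2 * 31 mod 47 = 31^2 * 31 = 21*31 = 40
  bit 2 = 1: r = r^2 * 31 mod 47 = 40^2 * 31 = 2*31 = 15
  bit 3 = 1: r = r^2 * 31 mod 47 = 15^2 * 31 = 37*31 = 19
  bit 4 = 0: r = r^2 mod 47 = 19^2 = 32
  -> A = 32
B = 31^31 mod 47  (bits of 31 = 11111)
  bit 0 = 1: r = r^2 * 31 mod 47 = 1^2 * 31 = 1*31 = 31
  bit 1 = 1: r = r^2 * 31 mod 47 = 31^2 * 31 = 21*31 = 40
  bit 2 = 1: r = r^2 * 31 mod 47 = 40^2 * 31 = 2*31 = 15
  bit 3 = 1: r = r^2 * 31 mod 47 = 15^2 * 31 = 37*31 = 19
  bit 4 = 1: r = r^2 * 31 mod 47 = 19^2 * 31 = 32*31 = 5
  -> B = 5
s = B^a = 5^30 mod 47  (bits of 30 = 11110)
  bit 0 = 1: r = r^2 * 5 mod 47 = 1^2 * 5 = 1*5 = 5
  bit 1 = 1: r = r^2 * 5 mod 47 = 5^2 * 5 = 25*5 = 31
  bit 2 = 1: r = r^2 * 5 mod 47 = 31^2 * 5 = 21*5 = 11
  bit 3 = 1: r = r^2 * 5 mod 47 = 11^2 * 5 = 27*5 = 41
  bit 4 = 0: r = r^2 mod 47 = 41^2 = 36
  -> s = B^a = 36

Answer: 36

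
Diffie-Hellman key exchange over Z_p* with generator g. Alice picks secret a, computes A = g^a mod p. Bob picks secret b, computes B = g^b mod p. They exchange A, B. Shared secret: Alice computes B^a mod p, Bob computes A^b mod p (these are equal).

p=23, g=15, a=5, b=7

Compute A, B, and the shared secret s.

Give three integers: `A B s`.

Answer: 7 11 5

Derivation:
A = 15^5 mod 23  (bits of 5 = 101)
  bit 0 = 1: r = r^2 * 15 mod 23 = 1^2 * 15 = 1*15 = 15
  bit 1 = 0: r = r^2 mod 23 = 15^2 = 18
  bit 2 = 1: r = r^2 * 15 mod 23 = 18^2 * 15 = 2*15 = 7
  -> A = 7
B = 15^7 mod 23  (bits of 7 = 111)
  bit 0 = 1: r = r^2 * 15 mod 23 = 1^2 * 15 = 1*15 = 15
  bit 1 = 1: r = r^2 * 15 mod 23 = 15^2 * 15 = 18*15 = 17
  bit 2 = 1: r = r^2 * 15 mod 23 = 17^2 * 15 = 13*15 = 11
  -> B = 11
s = B^a = 11^5 mod 23  (bits of 5 = 101)
  bit 0 = 1: r = r^2 * 11 mod 23 = 1^2 * 11 = 1*11 = 11
  bit 1 = 0: r = r^2 mod 23 = 11^2 = 6
  bit 2 = 1: r = r^2 * 11 mod 23 = 6^2 * 11 = 13*11 = 5
  -> s = B^a = 5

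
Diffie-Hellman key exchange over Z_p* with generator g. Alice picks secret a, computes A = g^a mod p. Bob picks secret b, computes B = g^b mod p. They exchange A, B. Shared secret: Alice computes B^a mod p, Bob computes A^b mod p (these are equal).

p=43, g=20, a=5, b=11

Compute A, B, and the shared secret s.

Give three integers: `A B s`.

Answer: 26 18 19

Derivation:
A = 20^5 mod 43  (bits of 5 = 101)
  bit 0 = 1: r = r^2 * 20 mod 43 = 1^2 * 20 = 1*20 = 20
  bit 1 = 0: r = r^2 mod 43 = 20^2 = 13
  bit 2 = 1: r = r^2 * 20 mod 43 = 13^2 * 20 = 40*20 = 26
  -> A = 26
B = 20^11 mod 43  (bits of 11 = 1011)
  bit 0 = 1: r = r^2 * 20 mod 43 = 1^2 * 20 = 1*20 = 20
  bit 1 = 0: r = r^2 mod 43 = 20^2 = 13
  bit 2 = 1: r = r^2 * 20 mod 43 = 13^2 * 20 = 40*20 = 26
  bit 3 = 1: r = r^2 * 20 mod 43 = 26^2 * 20 = 31*20 = 18
  -> B = 18
s = B^a = 18^5 mod 43  (bits of 5 = 101)
  bit 0 = 1: r = r^2 * 18 mod 43 = 1^2 * 18 = 1*18 = 18
  bit 1 = 0: r = r^2 mod 43 = 18^2 = 23
  bit 2 = 1: r = r^2 * 18 mod 43 = 23^2 * 18 = 13*18 = 19
  -> s = B^a = 19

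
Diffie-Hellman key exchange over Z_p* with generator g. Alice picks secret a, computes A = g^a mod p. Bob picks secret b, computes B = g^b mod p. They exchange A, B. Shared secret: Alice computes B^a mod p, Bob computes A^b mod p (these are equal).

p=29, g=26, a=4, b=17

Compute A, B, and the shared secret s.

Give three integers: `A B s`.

Answer: 23 27 16

Derivation:
A = 26^4 mod 29  (bits of 4 = 100)
  bit 0 = 1: r = r^2 * 26 mod 29 = 1^2 * 26 = 1*26 = 26
  bit 1 = 0: r = r^2 mod 29 = 26^2 = 9
  bit 2 = 0: r = r^2 mod 29 = 9^2 = 23
  -> A = 23
B = 26^17 mod 29  (bits of 17 = 10001)
  bit 0 = 1: r = r^2 * 26 mod 29 = 1^2 * 26 = 1*26 = 26
  bit 1 = 0: r = r^2 mod 29 = 26^2 = 9
  bit 2 = 0: r = r^2 mod 29 = 9^2 = 23
  bit 3 = 0: r = r^2 mod 29 = 23^2 = 7
  bit 4 = 1: r = r^2 * 26 mod 29 = 7^2 * 26 = 20*26 = 27
  -> B = 27
s = B^a = 27^4 mod 29  (bits of 4 = 100)
  bit 0 = 1: r = r^2 * 27 mod 29 = 1^2 * 27 = 1*27 = 27
  bit 1 = 0: r = r^2 mod 29 = 27^2 = 4
  bit 2 = 0: r = r^2 mod 29 = 4^2 = 16
  -> s = B^a = 16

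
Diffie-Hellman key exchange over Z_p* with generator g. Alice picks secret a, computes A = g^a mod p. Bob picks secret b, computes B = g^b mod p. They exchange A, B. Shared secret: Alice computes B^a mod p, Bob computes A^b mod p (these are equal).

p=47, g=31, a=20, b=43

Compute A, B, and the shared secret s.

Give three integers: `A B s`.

A = 31^20 mod 47  (bits of 20 = 10100)
  bit 0 = 1: r = r^2 * 31 mod 47 = 1^2 * 31 = 1*31 = 31
  bit 1 = 0: r = r^2 mod 47 = 31^2 = 21
  bit 2 = 1: r = r^2 * 31 mod 47 = 21^2 * 31 = 18*31 = 41
  bit 3 = 0: r = r^2 mod 47 = 41^2 = 36
  bit 4 = 0: r = r^2 mod 47 = 36^2 = 27
  -> A = 27
B = 31^43 mod 47  (bits of 43 = 101011)
  bit 0 = 1: r = r^2 * 31 mod 47 = 1^2 * 31 = 1*31 = 31
  bit 1 = 0: r = r^2 mod 47 = 31^2 = 21
  bit 2 = 1: r = r^2 * 31 mod 47 = 21^2 * 31 = 18*31 = 41
  bit 3 = 0: r = r^2 mod 47 = 41^2 = 36
  bit 4 = 1: r = r^2 * 31 mod 47 = 36^2 * 31 = 27*31 = 38
  bit 5 = 1: r = r^2 * 31 mod 47 = 38^2 * 31 = 34*31 = 20
  -> B = 20
s = B^a = 20^20 mod 47  (bits of 20 = 10100)
  bit 0 = 1: r = r^2 * 20 mod 47 = 1^2 * 20 = 1*20 = 20
  bit 1 = 0: r = r^2 mod 47 = 20^2 = 24
  bit 2 = 1: r = r^2 * 20 mod 47 = 24^2 * 20 = 12*20 = 5
  bit 3 = 0: r = r^2 mod 47 = 5^2 = 25
  bit 4 = 0: r = r^2 mod 47 = 25^2 = 14
  -> s = B^a = 14

Answer: 27 20 14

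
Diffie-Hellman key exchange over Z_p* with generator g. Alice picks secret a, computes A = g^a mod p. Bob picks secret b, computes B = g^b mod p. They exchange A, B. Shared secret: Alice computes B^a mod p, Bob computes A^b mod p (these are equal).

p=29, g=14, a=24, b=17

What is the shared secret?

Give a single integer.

A = 14^24 mod 29  (bits of 24 = 11000)
  bit 0 = 1: r = r^2 * 14 mod 29 = 1^2 * 14 = 1*14 = 14
  bit 1 = 1: r = r^2 * 14 mod 29 = 14^2 * 14 = 22*14 = 18
  bit 2 = 0: r = r^2 mod 29 = 18^2 = 5
  bit 3 = 0: r = r^2 mod 29 = 5^2 = 25
  bit 4 = 0: r = r^2 mod 29 = 25^2 = 16
  -> A = 16
B = 14^17 mod 29  (bits of 17 = 10001)
  bit 0 = 1: r = r^2 * 14 mod 29 = 1^2 * 14 = 1*14 = 14
  bit 1 = 0: r = r^2 mod 29 = 14^2 = 22
  bit 2 = 0: r = r^2 mod 29 = 22^2 = 20
  bit 3 = 0: r = r^2 mod 29 = 20^2 = 23
  bit 4 = 1: r = r^2 * 14 mod 29 = 23^2 * 14 = 7*14 = 11
  -> B = 11
s = B^a = 11^24 mod 29  (bits of 24 = 11000)
  bit 0 = 1: r = r^2 * 11 mod 29 = 1^2 * 11 = 1*11 = 11
  bit 1 = 1: r = r^2 * 11 mod 29 = 11^2 * 11 = 5*11 = 26
  bit 2 = 0: r = r^2 mod 29 = 26^2 = 9
  bit 3 = 0: r = r^2 mod 29 = 9^2 = 23
  bit 4 = 0: r = r^2 mod 29 = 23^2 = 7
  -> s = B^a = 7

Answer: 7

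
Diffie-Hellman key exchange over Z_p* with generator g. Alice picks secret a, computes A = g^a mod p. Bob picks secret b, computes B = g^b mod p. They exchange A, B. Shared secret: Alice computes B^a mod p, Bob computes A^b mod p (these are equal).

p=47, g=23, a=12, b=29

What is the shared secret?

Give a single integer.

Answer: 6

Derivation:
A = 23^12 mod 47  (bits of 12 = 1100)
  bit 0 = 1: r = r^2 * 23 mod 47 = 1^2 * 23 = 1*23 = 23
  bit 1 = 1: r = r^2 * 23 mod 47 = 23^2 * 23 = 12*23 = 41
  bit 2 = 0: r = r^2 mod 47 = 41^2 = 36
  bit 3 = 0: r = r^2 mod 47 = 36^2 = 27
  -> A = 27
B = 23^29 mod 47  (bits of 29 = 11101)
  bit 0 = 1: r = r^2 * 23 mod 47 = 1^2 * 23 = 1*23 = 23
  bit 1 = 1: r = r^2 * 23 mod 47 = 23^2 * 23 = 12*23 = 41
  bit 2 = 1: r = r^2 * 23 mod 47 = 41^2 * 23 = 36*23 = 29
  bit 3 = 0: r = r^2 mod 47 = 29^2 = 42
  bit 4 = 1: r = r^2 * 23 mod 47 = 42^2 * 23 = 25*23 = 11
  -> B = 11
s = B^a = 11^12 mod 47  (bits of 12 = 1100)
  bit 0 = 1: r = r^2 * 11 mod 47 = 1^2 * 11 = 1*11 = 11
  bit 1 = 1: r = r^2 * 11 mod 47 = 11^2 * 11 = 27*11 = 15
  bit 2 = 0: r = r^2 mod 47 = 15^2 = 37
  bit 3 = 0: r = r^2 mod 47 = 37^2 = 6
  -> s = B^a = 6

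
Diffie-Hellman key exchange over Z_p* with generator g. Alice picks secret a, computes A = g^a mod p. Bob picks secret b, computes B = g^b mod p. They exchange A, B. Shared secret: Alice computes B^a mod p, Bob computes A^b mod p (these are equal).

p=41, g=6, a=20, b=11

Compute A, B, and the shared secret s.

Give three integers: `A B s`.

Answer: 40 28 40

Derivation:
A = 6^20 mod 41  (bits of 20 = 10100)
  bit 0 = 1: r = r^2 * 6 mod 41 = 1^2 * 6 = 1*6 = 6
  bit 1 = 0: r = r^2 mod 41 = 6^2 = 36
  bit 2 = 1: r = r^2 * 6 mod 41 = 36^2 * 6 = 25*6 = 27
  bit 3 = 0: r = r^2 mod 41 = 27^2 = 32
  bit 4 = 0: r = r^2 mod 41 = 32^2 = 40
  -> A = 40
B = 6^11 mod 41  (bits of 11 = 1011)
  bit 0 = 1: r = r^2 * 6 mod 41 = 1^2 * 6 = 1*6 = 6
  bit 1 = 0: r = r^2 mod 41 = 6^2 = 36
  bit 2 = 1: r = r^2 * 6 mod 41 = 36^2 * 6 = 25*6 = 27
  bit 3 = 1: r = r^2 * 6 mod 41 = 27^2 * 6 = 32*6 = 28
  -> B = 28
s = B^a = 28^20 mod 41  (bits of 20 = 10100)
  bit 0 = 1: r = r^2 * 28 mod 41 = 1^2 * 28 = 1*28 = 28
  bit 1 = 0: r = r^2 mod 41 = 28^2 = 5
  bit 2 = 1: r = r^2 * 28 mod 41 = 5^2 * 28 = 25*28 = 3
  bit 3 = 0: r = r^2 mod 41 = 3^2 = 9
  bit 4 = 0: r = r^2 mod 41 = 9^2 = 40
  -> s = B^a = 40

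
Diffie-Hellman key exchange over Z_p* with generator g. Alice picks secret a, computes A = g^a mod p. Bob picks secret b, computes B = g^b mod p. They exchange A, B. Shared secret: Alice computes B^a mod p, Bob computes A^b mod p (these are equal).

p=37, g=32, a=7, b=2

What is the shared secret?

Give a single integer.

Answer: 28

Derivation:
A = 32^7 mod 37  (bits of 7 = 111)
  bit 0 = 1: r = r^2 * 32 mod 37 = 1^2 * 32 = 1*32 = 32
  bit 1 = 1: r = r^2 * 32 mod 37 = 32^2 * 32 = 25*32 = 23
  bit 2 = 1: r = r^2 * 32 mod 37 = 23^2 * 32 = 11*32 = 19
  -> A = 19
B = 32^2 mod 37  (bits of 2 = 10)
  bit 0 = 1: r = r^2 * 32 mod 37 = 1^2 * 32 = 1*32 = 32
  bit 1 = 0: r = r^2 mod 37 = 32^2 = 25
  -> B = 25
s = B^a = 25^7 mod 37  (bits of 7 = 111)
  bit 0 = 1: r = r^2 * 25 mod 37 = 1^2 * 25 = 1*25 = 25
  bit 1 = 1: r = r^2 * 25 mod 37 = 25^2 * 25 = 33*25 = 11
  bit 2 = 1: r = r^2 * 25 mod 37 = 11^2 * 25 = 10*25 = 28
  -> s = B^a = 28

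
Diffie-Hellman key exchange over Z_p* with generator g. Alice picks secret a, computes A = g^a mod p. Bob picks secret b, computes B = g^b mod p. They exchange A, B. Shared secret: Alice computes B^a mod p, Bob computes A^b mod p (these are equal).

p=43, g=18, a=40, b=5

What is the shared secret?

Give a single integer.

A = 18^40 mod 43  (bits of 40 = 101000)
  bit 0 = 1: r = r^2 * 18 mod 43 = 1^2 * 18 = 1*18 = 18
  bit 1 = 0: r = r^2 mod 43 = 18^2 = 23
  bit 2 = 1: r = r^2 * 18 mod 43 = 23^2 * 18 = 13*18 = 19
  bit 3 = 0: r = r^2 mod 43 = 19^2 = 17
  bit 4 = 0: r = r^2 mod 43 = 17^2 = 31
  bit 5 = 0: r = r^2 mod 43 = 31^2 = 15
  -> A = 15
B = 18^5 mod 43  (bits of 5 = 101)
  bit 0 = 1: r = r^2 * 18 mod 43 = 1^2 * 18 = 1*18 = 18
  bit 1 = 0: r = r^2 mod 43 = 18^2 = 23
  bit 2 = 1: r = r^2 * 18 mod 43 = 23^2 * 18 = 13*18 = 19
  -> B = 19
s = B^a = 19^40 mod 43  (bits of 40 = 101000)
  bit 0 = 1: r = r^2 * 19 mod 43 = 1^2 * 19 = 1*19 = 19
  bit 1 = 0: r = r^2 mod 43 = 19^2 = 17
  bit 2 = 1: r = r^2 * 19 mod 43 = 17^2 * 19 = 31*19 = 30
  bit 3 = 0: r = r^2 mod 43 = 30^2 = 40
  bit 4 = 0: r = r^2 mod 43 = 40^2 = 9
  bit 5 = 0: r = r^2 mod 43 = 9^2 = 38
  -> s = B^a = 38

Answer: 38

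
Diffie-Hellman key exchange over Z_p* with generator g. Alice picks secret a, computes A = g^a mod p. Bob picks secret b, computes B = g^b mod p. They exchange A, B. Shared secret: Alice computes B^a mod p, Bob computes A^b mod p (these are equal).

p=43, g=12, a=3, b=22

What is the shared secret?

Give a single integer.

A = 12^3 mod 43  (bits of 3 = 11)
  bit 0 = 1: r = r^2 * 12 mod 43 = 1^2 * 12 = 1*12 = 12
  bit 1 = 1: r = r^2 * 12 mod 43 = 12^2 * 12 = 15*12 = 8
  -> A = 8
B = 12^22 mod 43  (bits of 22 = 10110)
  bit 0 = 1: r = r^2 * 12 mod 43 = 1^2 * 12 = 1*12 = 12
  bit 1 = 0: r = r^2 mod 43 = 12^2 = 15
  bit 2 = 1: r = r^2 * 12 mod 43 = 15^2 * 12 = 10*12 = 34
  bit 3 = 1: r = r^2 * 12 mod 43 = 34^2 * 12 = 38*12 = 26
  bit 4 = 0: r = r^2 mod 43 = 26^2 = 31
  -> B = 31
s = B^a = 31^3 mod 43  (bits of 3 = 11)
  bit 0 = 1: r = r^2 * 31 mod 43 = 1^2 * 31 = 1*31 = 31
  bit 1 = 1: r = r^2 * 31 mod 43 = 31^2 * 31 = 15*31 = 35
  -> s = B^a = 35

Answer: 35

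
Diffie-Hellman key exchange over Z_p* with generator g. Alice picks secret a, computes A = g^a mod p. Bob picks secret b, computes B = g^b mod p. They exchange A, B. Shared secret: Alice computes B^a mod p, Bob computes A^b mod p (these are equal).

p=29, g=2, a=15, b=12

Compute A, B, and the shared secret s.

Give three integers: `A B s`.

Answer: 27 7 7

Derivation:
A = 2^15 mod 29  (bits of 15 = 1111)
  bit 0 = 1: r = r^2 * 2 mod 29 = 1^2 * 2 = 1*2 = 2
  bit 1 = 1: r = r^2 * 2 mod 29 = 2^2 * 2 = 4*2 = 8
  bit 2 = 1: r = r^2 * 2 mod 29 = 8^2 * 2 = 6*2 = 12
  bit 3 = 1: r = r^2 * 2 mod 29 = 12^2 * 2 = 28*2 = 27
  -> A = 27
B = 2^12 mod 29  (bits of 12 = 1100)
  bit 0 = 1: r = r^2 * 2 mod 29 = 1^2 * 2 = 1*2 = 2
  bit 1 = 1: r = r^2 * 2 mod 29 = 2^2 * 2 = 4*2 = 8
  bit 2 = 0: r = r^2 mod 29 = 8^2 = 6
  bit 3 = 0: r = r^2 mod 29 = 6^2 = 7
  -> B = 7
s = B^a = 7^15 mod 29  (bits of 15 = 1111)
  bit 0 = 1: r = r^2 * 7 mod 29 = 1^2 * 7 = 1*7 = 7
  bit 1 = 1: r = r^2 * 7 mod 29 = 7^2 * 7 = 20*7 = 24
  bit 2 = 1: r = r^2 * 7 mod 29 = 24^2 * 7 = 25*7 = 1
  bit 3 = 1: r = r^2 * 7 mod 29 = 1^2 * 7 = 1*7 = 7
  -> s = B^a = 7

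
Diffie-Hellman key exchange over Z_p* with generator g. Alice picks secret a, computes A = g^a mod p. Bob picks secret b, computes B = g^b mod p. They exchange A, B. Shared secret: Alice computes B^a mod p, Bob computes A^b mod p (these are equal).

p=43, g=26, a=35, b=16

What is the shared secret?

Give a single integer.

A = 26^35 mod 43  (bits of 35 = 100011)
  bit 0 = 1: r = r^2 * 26 mod 43 = 1^2 * 26 = 1*26 = 26
  bit 1 = 0: r = r^2 mod 43 = 26^2 = 31
  bit 2 = 0: r = r^2 mod 43 = 31^2 = 15
  bit 3 = 0: r = r^2 mod 43 = 15^2 = 10
  bit 4 = 1: r = r^2 * 26 mod 43 = 10^2 * 26 = 14*26 = 20
  bit 5 = 1: r = r^2 * 26 mod 43 = 20^2 * 26 = 13*26 = 37
  -> A = 37
B = 26^16 mod 43  (bits of 16 = 10000)
  bit 0 = 1: r = r^2 * 26 mod 43 = 1^2 * 26 = 1*26 = 26
  bit 1 = 0: r = r^2 mod 43 = 26^2 = 31
  bit 2 = 0: r = r^2 mod 43 = 31^2 = 15
  bit 3 = 0: r = r^2 mod 43 = 15^2 = 10
  bit 4 = 0: r = r^2 mod 43 = 10^2 = 14
  -> B = 14
s = B^a = 14^35 mod 43  (bits of 35 = 100011)
  bit 0 = 1: r = r^2 * 14 mod 43 = 1^2 * 14 = 1*14 = 14
  bit 1 = 0: r = r^2 mod 43 = 14^2 = 24
  bit 2 = 0: r = r^2 mod 43 = 24^2 = 17
  bit 3 = 0: r = r^2 mod 43 = 17^2 = 31
  bit 4 = 1: r = r^2 * 14 mod 43 = 31^2 * 14 = 15*14 = 38
  bit 5 = 1: r = r^2 * 14 mod 43 = 38^2 * 14 = 25*14 = 6
  -> s = B^a = 6

Answer: 6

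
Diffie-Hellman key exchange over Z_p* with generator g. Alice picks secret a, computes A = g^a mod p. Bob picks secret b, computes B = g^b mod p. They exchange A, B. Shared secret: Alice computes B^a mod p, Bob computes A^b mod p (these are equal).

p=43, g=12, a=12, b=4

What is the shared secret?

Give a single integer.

A = 12^12 mod 43  (bits of 12 = 1100)
  bit 0 = 1: r = r^2 * 12 mod 43 = 1^2 * 12 = 1*12 = 12
  bit 1 = 1: r = r^2 * 12 mod 43 = 12^2 * 12 = 15*12 = 8
  bit 2 = 0: r = r^2 mod 43 = 8^2 = 21
  bit 3 = 0: r = r^2 mod 43 = 21^2 = 11
  -> A = 11
B = 12^4 mod 43  (bits of 4 = 100)
  bit 0 = 1: r = r^2 * 12 mod 43 = 1^2 * 12 = 1*12 = 12
  bit 1 = 0: r = r^2 mod 43 = 12^2 = 15
  bit 2 = 0: r = r^2 mod 43 = 15^2 = 10
  -> B = 10
s = B^a = 10^12 mod 43  (bits of 12 = 1100)
  bit 0 = 1: r = r^2 * 10 mod 43 = 1^2 * 10 = 1*10 = 10
  bit 1 = 1: r = r^2 * 10 mod 43 = 10^2 * 10 = 14*10 = 11
  bit 2 = 0: r = r^2 mod 43 = 11^2 = 35
  bit 3 = 0: r = r^2 mod 43 = 35^2 = 21
  -> s = B^a = 21

Answer: 21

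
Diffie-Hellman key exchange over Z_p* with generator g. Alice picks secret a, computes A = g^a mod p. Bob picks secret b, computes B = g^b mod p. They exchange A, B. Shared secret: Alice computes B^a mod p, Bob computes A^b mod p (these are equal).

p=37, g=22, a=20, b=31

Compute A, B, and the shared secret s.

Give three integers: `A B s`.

Answer: 34 20 7

Derivation:
A = 22^20 mod 37  (bits of 20 = 10100)
  bit 0 = 1: r = r^2 * 22 mod 37 = 1^2 * 22 = 1*22 = 22
  bit 1 = 0: r = r^2 mod 37 = 22^2 = 3
  bit 2 = 1: r = r^2 * 22 mod 37 = 3^2 * 22 = 9*22 = 13
  bit 3 = 0: r = r^2 mod 37 = 13^2 = 21
  bit 4 = 0: r = r^2 mod 37 = 21^2 = 34
  -> A = 34
B = 22^31 mod 37  (bits of 31 = 11111)
  bit 0 = 1: r = r^2 * 22 mod 37 = 1^2 * 22 = 1*22 = 22
  bit 1 = 1: r = r^2 * 22 mod 37 = 22^2 * 22 = 3*22 = 29
  bit 2 = 1: r = r^2 * 22 mod 37 = 29^2 * 22 = 27*22 = 2
  bit 3 = 1: r = r^2 * 22 mod 37 = 2^2 * 22 = 4*22 = 14
  bit 4 = 1: r = r^2 * 22 mod 37 = 14^2 * 22 = 11*22 = 20
  -> B = 20
s = B^a = 20^20 mod 37  (bits of 20 = 10100)
  bit 0 = 1: r = r^2 * 20 mod 37 = 1^2 * 20 = 1*20 = 20
  bit 1 = 0: r = r^2 mod 37 = 20^2 = 30
  bit 2 = 1: r = r^2 * 20 mod 37 = 30^2 * 20 = 12*20 = 18
  bit 3 = 0: r = r^2 mod 37 = 18^2 = 28
  bit 4 = 0: r = r^2 mod 37 = 28^2 = 7
  -> s = B^a = 7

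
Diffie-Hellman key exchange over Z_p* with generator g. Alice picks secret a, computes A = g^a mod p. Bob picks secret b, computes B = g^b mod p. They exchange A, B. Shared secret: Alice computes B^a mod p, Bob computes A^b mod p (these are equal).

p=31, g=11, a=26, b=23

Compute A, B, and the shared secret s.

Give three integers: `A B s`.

A = 11^26 mod 31  (bits of 26 = 11010)
  bit 0 = 1: r = r^2 * 11 mod 31 = 1^2 * 11 = 1*11 = 11
  bit 1 = 1: r = r^2 * 11 mod 31 = 11^2 * 11 = 28*11 = 29
  bit 2 = 0: r = r^2 mod 31 = 29^2 = 4
  bit 3 = 1: r = r^2 * 11 mod 31 = 4^2 * 11 = 16*11 = 21
  bit 4 = 0: r = r^2 mod 31 = 21^2 = 7
  -> A = 7
B = 11^23 mod 31  (bits of 23 = 10111)
  bit 0 = 1: r = r^2 * 11 mod 31 = 1^2 * 11 = 1*11 = 11
  bit 1 = 0: r = r^2 mod 31 = 11^2 = 28
  bit 2 = 1: r = r^2 * 11 mod 31 = 28^2 * 11 = 9*11 = 6
  bit 3 = 1: r = r^2 * 11 mod 31 = 6^2 * 11 = 5*11 = 24
  bit 4 = 1: r = r^2 * 11 mod 31 = 24^2 * 11 = 18*11 = 12
  -> B = 12
s = B^a = 12^26 mod 31  (bits of 26 = 11010)
  bit 0 = 1: r = r^2 * 12 mod 31 = 1^2 * 12 = 1*12 = 12
  bit 1 = 1: r = r^2 * 12 mod 31 = 12^2 * 12 = 20*12 = 23
  bit 2 = 0: r = r^2 mod 31 = 23^2 = 2
  bit 3 = 1: r = r^2 * 12 mod 31 = 2^2 * 12 = 4*12 = 17
  bit 4 = 0: r = r^2 mod 31 = 17^2 = 10
  -> s = B^a = 10

Answer: 7 12 10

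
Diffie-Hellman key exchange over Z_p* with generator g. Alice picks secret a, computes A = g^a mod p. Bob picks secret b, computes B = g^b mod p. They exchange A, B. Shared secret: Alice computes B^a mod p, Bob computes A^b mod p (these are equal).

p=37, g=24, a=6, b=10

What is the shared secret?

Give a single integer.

A = 24^6 mod 37  (bits of 6 = 110)
  bit 0 = 1: r = r^2 * 24 mod 37 = 1^2 * 24 = 1*24 = 24
  bit 1 = 1: r = r^2 * 24 mod 37 = 24^2 * 24 = 21*24 = 23
  bit 2 = 0: r = r^2 mod 37 = 23^2 = 11
  -> A = 11
B = 24^10 mod 37  (bits of 10 = 1010)
  bit 0 = 1: r = r^2 * 24 mod 37 = 1^2 * 24 = 1*24 = 24
  bit 1 = 0: r = r^2 mod 37 = 24^2 = 21
  bit 2 = 1: r = r^2 * 24 mod 37 = 21^2 * 24 = 34*24 = 2
  bit 3 = 0: r = r^2 mod 37 = 2^2 = 4
  -> B = 4
s = B^a = 4^6 mod 37  (bits of 6 = 110)
  bit 0 = 1: r = r^2 * 4 mod 37 = 1^2 * 4 = 1*4 = 4
  bit 1 = 1: r = r^2 * 4 mod 37 = 4^2 * 4 = 16*4 = 27
  bit 2 = 0: r = r^2 mod 37 = 27^2 = 26
  -> s = B^a = 26

Answer: 26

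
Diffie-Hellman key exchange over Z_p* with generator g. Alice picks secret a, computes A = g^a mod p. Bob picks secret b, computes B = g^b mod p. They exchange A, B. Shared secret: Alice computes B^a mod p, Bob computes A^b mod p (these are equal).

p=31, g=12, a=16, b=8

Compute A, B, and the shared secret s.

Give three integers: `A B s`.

Answer: 19 9 9

Derivation:
A = 12^16 mod 31  (bits of 16 = 10000)
  bit 0 = 1: r = r^2 * 12 mod 31 = 1^2 * 12 = 1*12 = 12
  bit 1 = 0: r = r^2 mod 31 = 12^2 = 20
  bit 2 = 0: r = r^2 mod 31 = 20^2 = 28
  bit 3 = 0: r = r^2 mod 31 = 28^2 = 9
  bit 4 = 0: r = r^2 mod 31 = 9^2 = 19
  -> A = 19
B = 12^8 mod 31  (bits of 8 = 1000)
  bit 0 = 1: r = r^2 * 12 mod 31 = 1^2 * 12 = 1*12 = 12
  bit 1 = 0: r = r^2 mod 31 = 12^2 = 20
  bit 2 = 0: r = r^2 mod 31 = 20^2 = 28
  bit 3 = 0: r = r^2 mod 31 = 28^2 = 9
  -> B = 9
s = B^a = 9^16 mod 31  (bits of 16 = 10000)
  bit 0 = 1: r = r^2 * 9 mod 31 = 1^2 * 9 = 1*9 = 9
  bit 1 = 0: r = r^2 mod 31 = 9^2 = 19
  bit 2 = 0: r = r^2 mod 31 = 19^2 = 20
  bit 3 = 0: r = r^2 mod 31 = 20^2 = 28
  bit 4 = 0: r = r^2 mod 31 = 28^2 = 9
  -> s = B^a = 9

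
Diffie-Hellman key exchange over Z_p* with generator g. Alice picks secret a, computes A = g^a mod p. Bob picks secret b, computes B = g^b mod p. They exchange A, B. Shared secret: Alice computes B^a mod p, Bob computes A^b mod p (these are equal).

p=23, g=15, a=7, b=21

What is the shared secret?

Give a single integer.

A = 15^7 mod 23  (bits of 7 = 111)
  bit 0 = 1: r = r^2 * 15 mod 23 = 1^2 * 15 = 1*15 = 15
  bit 1 = 1: r = r^2 * 15 mod 23 = 15^2 * 15 = 18*15 = 17
  bit 2 = 1: r = r^2 * 15 mod 23 = 17^2 * 15 = 13*15 = 11
  -> A = 11
B = 15^21 mod 23  (bits of 21 = 10101)
  bit 0 = 1: r = r^2 * 15 mod 23 = 1^2 * 15 = 1*15 = 15
  bit 1 = 0: r = r^2 mod 23 = 15^2 = 18
  bit 2 = 1: r = r^2 * 15 mod 23 = 18^2 * 15 = 2*15 = 7
  bit 3 = 0: r = r^2 mod 23 = 7^2 = 3
  bit 4 = 1: r = r^2 * 15 mod 23 = 3^2 * 15 = 9*15 = 20
  -> B = 20
s = B^a = 20^7 mod 23  (bits of 7 = 111)
  bit 0 = 1: r = r^2 * 20 mod 23 = 1^2 * 20 = 1*20 = 20
  bit 1 = 1: r = r^2 * 20 mod 23 = 20^2 * 20 = 9*20 = 19
  bit 2 = 1: r = r^2 * 20 mod 23 = 19^2 * 20 = 16*20 = 21
  -> s = B^a = 21

Answer: 21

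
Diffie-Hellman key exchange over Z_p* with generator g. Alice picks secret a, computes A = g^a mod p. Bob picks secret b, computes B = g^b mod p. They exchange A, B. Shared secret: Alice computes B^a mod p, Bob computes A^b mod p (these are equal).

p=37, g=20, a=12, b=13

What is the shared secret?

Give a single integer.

Answer: 26

Derivation:
A = 20^12 mod 37  (bits of 12 = 1100)
  bit 0 = 1: r = r^2 * 20 mod 37 = 1^2 * 20 = 1*20 = 20
  bit 1 = 1: r = r^2 * 20 mod 37 = 20^2 * 20 = 30*20 = 8
  bit 2 = 0: r = r^2 mod 37 = 8^2 = 27
  bit 3 = 0: r = r^2 mod 37 = 27^2 = 26
  -> A = 26
B = 20^13 mod 37  (bits of 13 = 1101)
  bit 0 = 1: r = r^2 * 20 mod 37 = 1^2 * 20 = 1*20 = 20
  bit 1 = 1: r = r^2 * 20 mod 37 = 20^2 * 20 = 30*20 = 8
  bit 2 = 0: r = r^2 mod 37 = 8^2 = 27
  bit 3 = 1: r = r^2 * 20 mod 37 = 27^2 * 20 = 26*20 = 2
  -> B = 2
s = B^a = 2^12 mod 37  (bits of 12 = 1100)
  bit 0 = 1: r = r^2 * 2 mod 37 = 1^2 * 2 = 1*2 = 2
  bit 1 = 1: r = r^2 * 2 mod 37 = 2^2 * 2 = 4*2 = 8
  bit 2 = 0: r = r^2 mod 37 = 8^2 = 27
  bit 3 = 0: r = r^2 mod 37 = 27^2 = 26
  -> s = B^a = 26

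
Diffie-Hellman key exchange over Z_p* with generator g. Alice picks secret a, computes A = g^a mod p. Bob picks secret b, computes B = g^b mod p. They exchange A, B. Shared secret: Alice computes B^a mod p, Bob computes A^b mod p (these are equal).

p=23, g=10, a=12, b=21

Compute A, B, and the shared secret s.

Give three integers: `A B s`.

Answer: 13 7 16

Derivation:
A = 10^12 mod 23  (bits of 12 = 1100)
  bit 0 = 1: r = r^2 * 10 mod 23 = 1^2 * 10 = 1*10 = 10
  bit 1 = 1: r = r^2 * 10 mod 23 = 10^2 * 10 = 8*10 = 11
  bit 2 = 0: r = r^2 mod 23 = 11^2 = 6
  bit 3 = 0: r = r^2 mod 23 = 6^2 = 13
  -> A = 13
B = 10^21 mod 23  (bits of 21 = 10101)
  bit 0 = 1: r = r^2 * 10 mod 23 = 1^2 * 10 = 1*10 = 10
  bit 1 = 0: r = r^2 mod 23 = 10^2 = 8
  bit 2 = 1: r = r^2 * 10 mod 23 = 8^2 * 10 = 18*10 = 19
  bit 3 = 0: r = r^2 mod 23 = 19^2 = 16
  bit 4 = 1: r = r^2 * 10 mod 23 = 16^2 * 10 = 3*10 = 7
  -> B = 7
s = B^a = 7^12 mod 23  (bits of 12 = 1100)
  bit 0 = 1: r = r^2 * 7 mod 23 = 1^2 * 7 = 1*7 = 7
  bit 1 = 1: r = r^2 * 7 mod 23 = 7^2 * 7 = 3*7 = 21
  bit 2 = 0: r = r^2 mod 23 = 21^2 = 4
  bit 3 = 0: r = r^2 mod 23 = 4^2 = 16
  -> s = B^a = 16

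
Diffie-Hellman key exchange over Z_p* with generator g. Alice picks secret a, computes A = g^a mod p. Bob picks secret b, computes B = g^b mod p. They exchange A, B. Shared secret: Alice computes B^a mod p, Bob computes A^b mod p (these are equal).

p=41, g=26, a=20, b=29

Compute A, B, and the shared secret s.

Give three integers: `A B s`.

Answer: 40 24 40

Derivation:
A = 26^20 mod 41  (bits of 20 = 10100)
  bit 0 = 1: r = r^2 * 26 mod 41 = 1^2 * 26 = 1*26 = 26
  bit 1 = 0: r = r^2 mod 41 = 26^2 = 20
  bit 2 = 1: r = r^2 * 26 mod 41 = 20^2 * 26 = 31*26 = 27
  bit 3 = 0: r = r^2 mod 41 = 27^2 = 32
  bit 4 = 0: r = r^2 mod 41 = 32^2 = 40
  -> A = 40
B = 26^29 mod 41  (bits of 29 = 11101)
  bit 0 = 1: r = r^2 * 26 mod 41 = 1^2 * 26 = 1*26 = 26
  bit 1 = 1: r = r^2 * 26 mod 41 = 26^2 * 26 = 20*26 = 28
  bit 2 = 1: r = r^2 * 26 mod 41 = 28^2 * 26 = 5*26 = 7
  bit 3 = 0: r = r^2 mod 41 = 7^2 = 8
  bit 4 = 1: r = r^2 * 26 mod 41 = 8^2 * 26 = 23*26 = 24
  -> B = 24
s = B^a = 24^20 mod 41  (bits of 20 = 10100)
  bit 0 = 1: r = r^2 * 24 mod 41 = 1^2 * 24 = 1*24 = 24
  bit 1 = 0: r = r^2 mod 41 = 24^2 = 2
  bit 2 = 1: r = r^2 * 24 mod 41 = 2^2 * 24 = 4*24 = 14
  bit 3 = 0: r = r^2 mod 41 = 14^2 = 32
  bit 4 = 0: r = r^2 mod 41 = 32^2 = 40
  -> s = B^a = 40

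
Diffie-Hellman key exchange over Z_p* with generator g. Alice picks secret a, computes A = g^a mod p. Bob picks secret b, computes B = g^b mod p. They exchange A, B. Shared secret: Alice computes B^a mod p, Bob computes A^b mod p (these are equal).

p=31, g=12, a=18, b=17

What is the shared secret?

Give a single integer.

Answer: 2

Derivation:
A = 12^18 mod 31  (bits of 18 = 10010)
  bit 0 = 1: r = r^2 * 12 mod 31 = 1^2 * 12 = 1*12 = 12
  bit 1 = 0: r = r^2 mod 31 = 12^2 = 20
  bit 2 = 0: r = r^2 mod 31 = 20^2 = 28
  bit 3 = 1: r = r^2 * 12 mod 31 = 28^2 * 12 = 9*12 = 15
  bit 4 = 0: r = r^2 mod 31 = 15^2 = 8
  -> A = 8
B = 12^17 mod 31  (bits of 17 = 10001)
  bit 0 = 1: r = r^2 * 12 mod 31 = 1^2 * 12 = 1*12 = 12
  bit 1 = 0: r = r^2 mod 31 = 12^2 = 20
  bit 2 = 0: r = r^2 mod 31 = 20^2 = 28
  bit 3 = 0: r = r^2 mod 31 = 28^2 = 9
  bit 4 = 1: r = r^2 * 12 mod 31 = 9^2 * 12 = 19*12 = 11
  -> B = 11
s = B^a = 11^18 mod 31  (bits of 18 = 10010)
  bit 0 = 1: r = r^2 * 11 mod 31 = 1^2 * 11 = 1*11 = 11
  bit 1 = 0: r = r^2 mod 31 = 11^2 = 28
  bit 2 = 0: r = r^2 mod 31 = 28^2 = 9
  bit 3 = 1: r = r^2 * 11 mod 31 = 9^2 * 11 = 19*11 = 23
  bit 4 = 0: r = r^2 mod 31 = 23^2 = 2
  -> s = B^a = 2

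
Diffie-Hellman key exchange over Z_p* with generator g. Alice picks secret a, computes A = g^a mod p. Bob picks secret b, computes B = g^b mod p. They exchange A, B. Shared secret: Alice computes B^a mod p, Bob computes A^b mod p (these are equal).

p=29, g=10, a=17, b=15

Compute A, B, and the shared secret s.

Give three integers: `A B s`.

Answer: 15 19 14

Derivation:
A = 10^17 mod 29  (bits of 17 = 10001)
  bit 0 = 1: r = r^2 * 10 mod 29 = 1^2 * 10 = 1*10 = 10
  bit 1 = 0: r = r^2 mod 29 = 10^2 = 13
  bit 2 = 0: r = r^2 mod 29 = 13^2 = 24
  bit 3 = 0: r = r^2 mod 29 = 24^2 = 25
  bit 4 = 1: r = r^2 * 10 mod 29 = 25^2 * 10 = 16*10 = 15
  -> A = 15
B = 10^15 mod 29  (bits of 15 = 1111)
  bit 0 = 1: r = r^2 * 10 mod 29 = 1^2 * 10 = 1*10 = 10
  bit 1 = 1: r = r^2 * 10 mod 29 = 10^2 * 10 = 13*10 = 14
  bit 2 = 1: r = r^2 * 10 mod 29 = 14^2 * 10 = 22*10 = 17
  bit 3 = 1: r = r^2 * 10 mod 29 = 17^2 * 10 = 28*10 = 19
  -> B = 19
s = B^a = 19^17 mod 29  (bits of 17 = 10001)
  bit 0 = 1: r = r^2 * 19 mod 29 = 1^2 * 19 = 1*19 = 19
  bit 1 = 0: r = r^2 mod 29 = 19^2 = 13
  bit 2 = 0: r = r^2 mod 29 = 13^2 = 24
  bit 3 = 0: r = r^2 mod 29 = 24^2 = 25
  bit 4 = 1: r = r^2 * 19 mod 29 = 25^2 * 19 = 16*19 = 14
  -> s = B^a = 14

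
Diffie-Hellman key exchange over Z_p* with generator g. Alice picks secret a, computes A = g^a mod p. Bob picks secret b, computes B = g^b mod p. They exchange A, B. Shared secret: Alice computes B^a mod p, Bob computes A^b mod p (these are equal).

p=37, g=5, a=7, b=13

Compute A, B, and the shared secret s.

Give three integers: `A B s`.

Answer: 18 13 32

Derivation:
A = 5^7 mod 37  (bits of 7 = 111)
  bit 0 = 1: r = r^2 * 5 mod 37 = 1^2 * 5 = 1*5 = 5
  bit 1 = 1: r = r^2 * 5 mod 37 = 5^2 * 5 = 25*5 = 14
  bit 2 = 1: r = r^2 * 5 mod 37 = 14^2 * 5 = 11*5 = 18
  -> A = 18
B = 5^13 mod 37  (bits of 13 = 1101)
  bit 0 = 1: r = r^2 * 5 mod 37 = 1^2 * 5 = 1*5 = 5
  bit 1 = 1: r = r^2 * 5 mod 37 = 5^2 * 5 = 25*5 = 14
  bit 2 = 0: r = r^2 mod 37 = 14^2 = 11
  bit 3 = 1: r = r^2 * 5 mod 37 = 11^2 * 5 = 10*5 = 13
  -> B = 13
s = B^a = 13^7 mod 37  (bits of 7 = 111)
  bit 0 = 1: r = r^2 * 13 mod 37 = 1^2 * 13 = 1*13 = 13
  bit 1 = 1: r = r^2 * 13 mod 37 = 13^2 * 13 = 21*13 = 14
  bit 2 = 1: r = r^2 * 13 mod 37 = 14^2 * 13 = 11*13 = 32
  -> s = B^a = 32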